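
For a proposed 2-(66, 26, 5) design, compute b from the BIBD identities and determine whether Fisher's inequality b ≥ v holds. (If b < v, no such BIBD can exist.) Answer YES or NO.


b = λv(v − 1)/(k(k − 1)) = 5·66·65/(26·25) = 21450/650 = 33.
Compare with v = 66: b < v, so Fisher's inequality fails.

NO


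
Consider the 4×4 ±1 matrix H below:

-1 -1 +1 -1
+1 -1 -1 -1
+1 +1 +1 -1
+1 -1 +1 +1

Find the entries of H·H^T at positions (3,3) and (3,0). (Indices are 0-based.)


Row 0 of H: [-1, -1, 1, -1].
Row 3 of H: [1, -1, 1, 1].
(H·H^T)[3][3] = Σ_j H[3][j]·H[3][j] = (1)² + (-1)² + (1)² + (1)² = 1 + 1 + 1 + 1 = 4.
(H·H^T)[3][0] = Σ_j H[3][j]·H[0][j] = (1)·(-1) + (-1)·(-1) + (1)·(1) + (1)·(-1) = -1 + 1 + 1 + -1 = 0.
So rows 3 and 0 are orthogonal; the diagonal entry equals n = 4.

(3,3) entry = 4; (3,0) entry = 0.


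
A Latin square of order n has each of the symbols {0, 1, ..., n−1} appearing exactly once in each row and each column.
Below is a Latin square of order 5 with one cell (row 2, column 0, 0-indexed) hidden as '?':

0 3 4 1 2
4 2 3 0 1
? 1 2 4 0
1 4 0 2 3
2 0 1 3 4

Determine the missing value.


Row 2 contains symbols [0, 1, 2, 4] — missing [3].
Column 0 contains symbols [0, 1, 2, 4] — missing [3].
The missing symbol must appear in both missing sets; intersection = [3].
Therefore the hidden value is 3.

Missing value = 3.


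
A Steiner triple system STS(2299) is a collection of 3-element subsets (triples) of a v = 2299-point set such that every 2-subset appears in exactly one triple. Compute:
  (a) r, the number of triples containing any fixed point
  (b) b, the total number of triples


An STS(v) is a 2-(v, 3, 1) BIBD: block size k = 3, λ = 1.
Replication: r(k − 1) = λ(v − 1) ⇒ r·2 = 2299 − 1 = 2298 ⇒ r = 1149.
Block count: b = v(v − 1)/6 = 2299·2298/6 = 5283102/6 = 880517.
(Check via bk = vr: 880517·3 = 2641551 = 2299·1149 = 2641551 ✓.)

r = 1149, b = 880517.


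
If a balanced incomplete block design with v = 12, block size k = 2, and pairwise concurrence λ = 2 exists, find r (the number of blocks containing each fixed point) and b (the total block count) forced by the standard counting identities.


Any 2-(v, k, λ) BIBD satisfies two necessary conditions:
  (i)  Each point sits in r blocks, and counting incidences through any fixed point gives r(k − 1) = λ(v − 1), so r = λ(v − 1)/(k − 1).
  (ii) Total incidences bk = vr, so b = vr/k.
Step 1: r = λ(v − 1)/(k − 1) = 2·(12 − 1)/(2 − 1) = 2·11/1 = 22/1 = 22.
Step 2: b = vr/k = 12·22/2 = 264/2 = 132.
Check integrality: r = 22 ∈ Z ✓, b = 132 ∈ Z ✓.
(These identities are necessary conditions: they determine r and b for any design with these parameters, but do not by themselves prove that one exists.)

r = 22, b = 132.


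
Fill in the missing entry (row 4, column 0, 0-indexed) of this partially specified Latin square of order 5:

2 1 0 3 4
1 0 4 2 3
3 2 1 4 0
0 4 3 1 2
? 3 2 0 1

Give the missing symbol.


Row 4 contains symbols [0, 1, 2, 3] — missing [4].
Column 0 contains symbols [0, 1, 2, 3] — missing [4].
The missing symbol must appear in both missing sets; intersection = [4].
Therefore the hidden value is 4.

Missing value = 4.


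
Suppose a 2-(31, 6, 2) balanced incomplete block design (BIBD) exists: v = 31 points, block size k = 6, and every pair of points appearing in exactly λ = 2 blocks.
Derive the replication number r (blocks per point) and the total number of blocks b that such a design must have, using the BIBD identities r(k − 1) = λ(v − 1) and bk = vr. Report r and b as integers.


Any 2-(v, k, λ) BIBD satisfies two necessary conditions:
  (i)  Each point sits in r blocks, and counting incidences through any fixed point gives r(k − 1) = λ(v − 1), so r = λ(v − 1)/(k − 1).
  (ii) Total incidences bk = vr, so b = vr/k.
Step 1: r = λ(v − 1)/(k − 1) = 2·(31 − 1)/(6 − 1) = 2·30/5 = 60/5 = 12.
Step 2: b = vr/k = 31·12/6 = 372/6 = 62.
Check integrality: r = 12 ∈ Z ✓, b = 62 ∈ Z ✓.
(These identities are necessary conditions: they determine r and b for any design with these parameters, but do not by themselves prove that one exists.)

r = 12, b = 62.


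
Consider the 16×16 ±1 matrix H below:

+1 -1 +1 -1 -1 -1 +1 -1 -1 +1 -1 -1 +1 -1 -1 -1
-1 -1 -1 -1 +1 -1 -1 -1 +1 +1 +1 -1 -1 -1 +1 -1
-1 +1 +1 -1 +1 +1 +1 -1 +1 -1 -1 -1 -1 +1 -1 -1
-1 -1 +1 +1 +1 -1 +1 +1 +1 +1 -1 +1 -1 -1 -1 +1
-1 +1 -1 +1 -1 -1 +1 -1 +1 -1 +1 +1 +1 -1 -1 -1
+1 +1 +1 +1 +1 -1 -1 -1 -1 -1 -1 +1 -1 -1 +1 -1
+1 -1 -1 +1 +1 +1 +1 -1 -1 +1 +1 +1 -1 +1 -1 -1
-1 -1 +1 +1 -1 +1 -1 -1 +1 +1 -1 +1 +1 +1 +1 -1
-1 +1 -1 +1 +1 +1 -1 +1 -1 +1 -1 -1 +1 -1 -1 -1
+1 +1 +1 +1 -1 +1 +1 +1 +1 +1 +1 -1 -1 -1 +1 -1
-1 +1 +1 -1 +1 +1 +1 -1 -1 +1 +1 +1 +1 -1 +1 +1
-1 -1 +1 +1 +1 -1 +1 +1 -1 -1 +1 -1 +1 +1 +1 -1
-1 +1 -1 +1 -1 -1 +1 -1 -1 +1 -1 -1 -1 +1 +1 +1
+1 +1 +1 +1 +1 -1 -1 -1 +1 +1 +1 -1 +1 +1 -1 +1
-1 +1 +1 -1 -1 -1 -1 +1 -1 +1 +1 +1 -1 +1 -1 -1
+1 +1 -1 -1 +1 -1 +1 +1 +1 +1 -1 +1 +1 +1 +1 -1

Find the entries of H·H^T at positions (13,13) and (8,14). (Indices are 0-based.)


Row 8 of H: [-1, 1, -1, 1, 1, 1, -1, 1, -1, 1, -1, -1, 1, -1, -1, -1].
Row 13 of H: [1, 1, 1, 1, 1, -1, -1, -1, 1, 1, 1, -1, 1, 1, -1, 1].
Row 14 of H: [-1, 1, 1, -1, -1, -1, -1, 1, -1, 1, 1, 1, -1, 1, -1, -1].
(H·H^T)[13][13] = Σ_j H[13][j]·H[13][j] = (1)² + (1)² + (1)² + (1)² + (1)² + (-1)² + (-1)² + (-1)² + (1)² + (1)² + (1)² + (-1)² + (1)² + (1)² + (-1)² + (1)² = 1 + 1 + 1 + 1 + 1 + 1 + 1 + 1 + 1 + 1 + 1 + 1 + 1 + 1 + 1 + 1 = 16.
(H·H^T)[8][14] = Σ_j H[8][j]·H[14][j] = (-1)·(-1) + (1)·(1) + (-1)·(1) + (1)·(-1) + (1)·(-1) + (1)·(-1) + (-1)·(-1) + (1)·(1) + (-1)·(-1) + (1)·(1) + (-1)·(1) + (-1)·(1) + (1)·(-1) + (-1)·(1) + (-1)·(-1) + (-1)·(-1) = 1 + 1 + -1 + -1 + -1 + -1 + 1 + 1 + 1 + 1 + -1 + -1 + -1 + -1 + 1 + 1 = 0.
So rows 8 and 14 are orthogonal; the diagonal entry equals n = 16.

(13,13) entry = 16; (8,14) entry = 0.


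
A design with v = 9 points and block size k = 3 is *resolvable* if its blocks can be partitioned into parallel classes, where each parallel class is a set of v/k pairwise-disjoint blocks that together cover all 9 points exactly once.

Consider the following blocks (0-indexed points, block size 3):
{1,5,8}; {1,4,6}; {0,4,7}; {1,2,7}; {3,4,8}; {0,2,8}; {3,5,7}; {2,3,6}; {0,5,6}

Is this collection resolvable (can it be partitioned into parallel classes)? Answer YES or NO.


v = 9, block size k = 3, number of blocks = 9.
For resolvability, blocks must partition into parallel classes of size v/k = 3.
Total blocks must therefore be a multiple of 3: 9 = 3·3 + 0 ⇒ divisible ✓.
Greedy packing gives 3 candidate class(es). Each should be a full parallel class (size 3, covers all 9 points).
  Class 1 (3 blocks): {1,5,8}; {0,4,7}; {2,3,6}. Points covered: [0, 1, 2, 3, 4, 5, 6, 7, 8].
  Class 2 (3 blocks): {1,4,6}; {0,2,8}; {3,5,7}. Points covered: [0, 1, 2, 3, 4, 5, 6, 7, 8].
  Class 3 (3 blocks): {1,2,7}; {3,4,8}; {0,5,6}. Points covered: [0, 1, 2, 3, 4, 5, 6, 7, 8].
All classes full (size 3)? YES. All classes cover every point? YES.
Resolvable? YES.

YES


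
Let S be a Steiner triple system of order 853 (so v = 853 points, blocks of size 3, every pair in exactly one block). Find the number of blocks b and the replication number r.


An STS(v) is a 2-(v, 3, 1) BIBD: block size k = 3, λ = 1.
Replication: r(k − 1) = λ(v − 1) ⇒ r·2 = 853 − 1 = 852 ⇒ r = 426.
Block count: b = v(v − 1)/6 = 853·852/6 = 726756/6 = 121126.

r = 426, b = 121126.


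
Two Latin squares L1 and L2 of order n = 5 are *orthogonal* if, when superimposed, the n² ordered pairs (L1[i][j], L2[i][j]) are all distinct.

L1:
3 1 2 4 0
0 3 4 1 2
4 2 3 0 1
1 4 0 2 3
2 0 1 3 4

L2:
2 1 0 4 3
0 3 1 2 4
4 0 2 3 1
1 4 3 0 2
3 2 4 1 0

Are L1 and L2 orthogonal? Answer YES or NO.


Form the n² = 25 superimposed pairs (L1[i][j], L2[i][j]), row by row (rows and columns indexed from 0):
row 0: (3,2) (1,1) (2,0) (4,4) (0,3)
row 1: (0,0) (3,3) (4,1) (1,2) (2,4)
row 2: (4,4) (2,0) (3,2) (0,3) (1,1)
row 3: (1,1) (4,4) (0,3) (2,0) (3,2)
row 4: (2,3) (0,2) (1,4) (3,1) (4,0)
Orthogonality requires all 25 pairs distinct.
But the pair (4,4) repeats: cell (0,3) has L1 = 4, L2 = 4, and cell (2,0) has L1 = 4, L2 = 4.
A repeated pair means some other pair never occurs (only 15 distinct pairs out of 25), so the squares are not orthogonal.
Conclusion: NO.

NO


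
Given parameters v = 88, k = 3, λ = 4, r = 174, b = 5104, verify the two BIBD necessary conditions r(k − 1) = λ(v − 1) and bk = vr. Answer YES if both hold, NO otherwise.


Condition (i): r(k − 1) = 174·2 = 348; λ(v − 1) = 4·87 = 348. Match? YES.
Condition (ii): bk = 5104·3 = 15312; vr = 88·174 = 15312. Match? YES.
Both conditions hold? YES.

YES


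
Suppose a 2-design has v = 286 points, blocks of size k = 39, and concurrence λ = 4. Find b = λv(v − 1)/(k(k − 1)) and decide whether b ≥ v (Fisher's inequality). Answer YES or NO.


b = λv(v − 1)/(k(k − 1)) = 4·286·285/(39·38) = 326040/1482 = 220.
Compare with v = 286: b < v, so Fisher's inequality fails.

NO


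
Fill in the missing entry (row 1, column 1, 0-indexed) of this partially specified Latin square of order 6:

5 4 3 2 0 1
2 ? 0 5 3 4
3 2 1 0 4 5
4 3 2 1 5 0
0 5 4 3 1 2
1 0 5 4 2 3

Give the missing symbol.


Row 1 contains symbols [0, 2, 3, 4, 5] — missing [1].
Column 1 contains symbols [0, 2, 3, 4, 5] — missing [1].
The missing symbol must appear in both missing sets; intersection = [1].
Therefore the hidden value is 1.

Missing value = 1.


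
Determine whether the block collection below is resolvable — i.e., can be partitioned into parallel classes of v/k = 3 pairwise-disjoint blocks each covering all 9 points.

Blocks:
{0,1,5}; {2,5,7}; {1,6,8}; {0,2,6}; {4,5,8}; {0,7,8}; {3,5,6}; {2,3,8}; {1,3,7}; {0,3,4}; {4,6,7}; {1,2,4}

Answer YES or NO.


v = 9, block size k = 3, number of blocks = 12.
For resolvability, blocks must partition into parallel classes of size v/k = 3.
Total blocks must therefore be a multiple of 3: 12 = 3·4 + 0 ⇒ divisible ✓.
Greedy packing gives 4 candidate class(es). Each should be a full parallel class (size 3, covers all 9 points).
  Class 1 (3 blocks): {0,1,5}; {2,3,8}; {4,6,7}. Points covered: [0, 1, 2, 3, 4, 5, 6, 7, 8].
  Class 2 (3 blocks): {2,5,7}; {1,6,8}; {0,3,4}. Points covered: [0, 1, 2, 3, 4, 5, 6, 7, 8].
  Class 3 (3 blocks): {0,2,6}; {4,5,8}; {1,3,7}. Points covered: [0, 1, 2, 3, 4, 5, 6, 7, 8].
  Class 4 (3 blocks): {0,7,8}; {3,5,6}; {1,2,4}. Points covered: [0, 1, 2, 3, 4, 5, 6, 7, 8].
All classes full (size 3)? YES. All classes cover every point? YES.
Resolvable? YES.

YES


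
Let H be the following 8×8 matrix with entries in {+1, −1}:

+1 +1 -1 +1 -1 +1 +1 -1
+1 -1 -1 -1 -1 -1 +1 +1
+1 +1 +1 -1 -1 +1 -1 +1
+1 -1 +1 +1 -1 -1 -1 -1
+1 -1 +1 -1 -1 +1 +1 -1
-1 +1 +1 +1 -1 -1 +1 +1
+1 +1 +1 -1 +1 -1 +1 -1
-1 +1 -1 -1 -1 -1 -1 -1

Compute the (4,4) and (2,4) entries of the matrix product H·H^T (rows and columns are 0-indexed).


Row 2 of H: [1, 1, 1, -1, -1, 1, -1, 1].
Row 4 of H: [1, -1, 1, -1, -1, 1, 1, -1].
(H·H^T)[4][4] = Σ_j H[4][j]·H[4][j] = (1)² + (-1)² + (1)² + (-1)² + (-1)² + (1)² + (1)² + (-1)² = 1 + 1 + 1 + 1 + 1 + 1 + 1 + 1 = 8.
(H·H^T)[2][4] = Σ_j H[2][j]·H[4][j] = (1)·(1) + (1)·(-1) + (1)·(1) + (-1)·(-1) + (-1)·(-1) + (1)·(1) + (-1)·(1) + (1)·(-1) = 1 + -1 + 1 + 1 + 1 + 1 + -1 + -1 = 2.
Rows 2 and 4 are not orthogonal (dot product = 2 ≠ 0), so H is not a Hadamard matrix.

(4,4) entry = 8; (2,4) entry = 2.


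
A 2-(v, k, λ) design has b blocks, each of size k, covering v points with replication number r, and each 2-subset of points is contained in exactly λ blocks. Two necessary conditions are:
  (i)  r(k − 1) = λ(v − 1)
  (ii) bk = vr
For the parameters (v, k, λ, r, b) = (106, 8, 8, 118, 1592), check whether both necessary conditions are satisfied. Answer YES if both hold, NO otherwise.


Condition (i): r(k − 1) = 118·7 = 826; λ(v − 1) = 8·105 = 840. Match? NO.
Condition (ii): bk = 1592·8 = 12736; vr = 106·118 = 12508. Match? NO.
Both conditions hold? NO.

NO


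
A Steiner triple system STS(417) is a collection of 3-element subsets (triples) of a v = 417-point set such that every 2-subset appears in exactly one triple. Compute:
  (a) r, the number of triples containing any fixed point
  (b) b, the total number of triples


An STS(v) is a 2-(v, 3, 1) BIBD: block size k = 3, λ = 1.
Replication: r(k − 1) = λ(v − 1) ⇒ r·2 = 417 − 1 = 416 ⇒ r = 208.
Block count: bk = vr ⇒ b·3 = 417·208 = 86736 ⇒ b = 28912.

r = 208, b = 28912.


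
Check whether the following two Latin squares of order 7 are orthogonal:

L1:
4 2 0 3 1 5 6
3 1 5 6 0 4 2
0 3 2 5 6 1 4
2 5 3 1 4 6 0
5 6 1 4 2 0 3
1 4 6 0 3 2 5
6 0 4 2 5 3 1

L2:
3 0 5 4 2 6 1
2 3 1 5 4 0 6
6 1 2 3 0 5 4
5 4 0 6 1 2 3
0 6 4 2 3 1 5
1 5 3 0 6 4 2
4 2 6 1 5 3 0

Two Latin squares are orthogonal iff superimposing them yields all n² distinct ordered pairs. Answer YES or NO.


Form the n² = 49 superimposed pairs (L1[i][j], L2[i][j]), row by row (rows and columns indexed from 0):
row 0: (4,3) (2,0) (0,5) (3,4) (1,2) (5,6) (6,1)
row 1: (3,2) (1,3) (5,1) (6,5) (0,4) (4,0) (2,6)
row 2: (0,6) (3,1) (2,2) (5,3) (6,0) (1,5) (4,4)
row 3: (2,5) (5,4) (3,0) (1,6) (4,1) (6,2) (0,3)
row 4: (5,0) (6,6) (1,4) (4,2) (2,3) (0,1) (3,5)
row 5: (1,1) (4,5) (6,3) (0,0) (3,6) (2,4) (5,2)
row 6: (6,4) (0,2) (4,6) (2,1) (5,5) (3,3) (1,0)
Orthogonality requires all 49 pairs distinct.
Check by first coordinate: for each symbol s of L1, list the L2 entries in the n cells where L1 = s; they must all differ.
  L1 = 0: L2 entries (in reading order) 5, 4, 6, 3, 1, 0, 2 — all 7 distinct ✓
  L1 = 1: L2 entries (in reading order) 2, 3, 5, 6, 4, 1, 0 — all 7 distinct ✓
  L1 = 2: L2 entries (in reading order) 0, 6, 2, 5, 3, 4, 1 — all 7 distinct ✓
  L1 = 3: L2 entries (in reading order) 4, 2, 1, 0, 5, 6, 3 — all 7 distinct ✓
  L1 = 4: L2 entries (in reading order) 3, 0, 4, 1, 2, 5, 6 — all 7 distinct ✓
  L1 = 5: L2 entries (in reading order) 6, 1, 3, 4, 0, 2, 5 — all 7 distinct ✓
  L1 = 6: L2 entries (in reading order) 1, 5, 0, 2, 6, 3, 4 — all 7 distinct ✓
Every symbol of L1 meets every symbol of L2 exactly once, so all 49 pairs are distinct (49 of 49).
Conclusion: YES.

YES


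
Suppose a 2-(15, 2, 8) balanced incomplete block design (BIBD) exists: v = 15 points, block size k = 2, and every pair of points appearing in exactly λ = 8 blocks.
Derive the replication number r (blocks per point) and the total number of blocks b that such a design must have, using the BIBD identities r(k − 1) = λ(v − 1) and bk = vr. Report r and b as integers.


Any 2-(v, k, λ) BIBD satisfies two necessary conditions:
  (i)  Each point sits in r blocks, and counting incidences through any fixed point gives r(k − 1) = λ(v − 1), so r = λ(v − 1)/(k − 1).
  (ii) Total incidences bk = vr, so b = vr/k.
Step 1: r = λ(v − 1)/(k − 1) = 8·(15 − 1)/(2 − 1) = 8·14/1 = 112/1 = 112.
Step 2: b = vr/k = 15·112/2 = 1680/2 = 840.
Check integrality: r = 112 ∈ Z ✓, b = 840 ∈ Z ✓.
(These identities are necessary conditions: they determine r and b for any design with these parameters, but do not by themselves prove that one exists.)

r = 112, b = 840.


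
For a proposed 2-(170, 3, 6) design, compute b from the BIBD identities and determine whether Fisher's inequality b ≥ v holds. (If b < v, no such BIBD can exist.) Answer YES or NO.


b = λv(v − 1)/(k(k − 1)) = 6·170·169/(3·2) = 172380/6 = 28730.
Compare with v = 170: b ≥ v, so Fisher's inequality holds.

YES


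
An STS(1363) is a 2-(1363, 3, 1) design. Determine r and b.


An STS(v) is a 2-(v, 3, 1) BIBD: block size k = 3, λ = 1.
Replication: r(k − 1) = λ(v − 1) ⇒ r·2 = 1363 − 1 = 1362 ⇒ r = 681.
Block count: bk = vr ⇒ b·3 = 1363·681 = 928203 ⇒ b = 309401.

r = 681, b = 309401.


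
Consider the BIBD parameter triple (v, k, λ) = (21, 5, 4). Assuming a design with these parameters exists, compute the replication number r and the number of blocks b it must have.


Any 2-(v, k, λ) BIBD satisfies two necessary conditions:
  (i)  Each point sits in r blocks, and counting incidences through any fixed point gives r(k − 1) = λ(v − 1), so r = λ(v − 1)/(k − 1).
  (ii) Total incidences bk = vr, so b = vr/k.
Step 1: r = λ(v − 1)/(k − 1) = 4·(21 − 1)/(5 − 1) = 4·20/4 = 80/4 = 20.
Step 2: b = vr/k = 21·20/5 = 420/5 = 84.
Check integrality: r = 20 ∈ Z ✓, b = 84 ∈ Z ✓.
(These identities are necessary conditions: they determine r and b for any design with these parameters, but do not by themselves prove that one exists.)

r = 20, b = 84.


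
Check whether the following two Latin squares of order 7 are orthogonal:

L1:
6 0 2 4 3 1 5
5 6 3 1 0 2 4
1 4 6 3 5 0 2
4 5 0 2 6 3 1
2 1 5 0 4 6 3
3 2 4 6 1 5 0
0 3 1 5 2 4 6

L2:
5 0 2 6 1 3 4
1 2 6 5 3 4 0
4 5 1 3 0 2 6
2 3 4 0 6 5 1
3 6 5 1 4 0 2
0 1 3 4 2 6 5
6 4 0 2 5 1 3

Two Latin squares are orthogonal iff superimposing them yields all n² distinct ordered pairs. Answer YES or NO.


Form the n² = 49 superimposed pairs (L1[i][j], L2[i][j]), row by row (rows and columns indexed from 0):
row 0: (6,5) (0,0) (2,2) (4,6) (3,1) (1,3) (5,4)
row 1: (5,1) (6,2) (3,6) (1,5) (0,3) (2,4) (4,0)
row 2: (1,4) (4,5) (6,1) (3,3) (5,0) (0,2) (2,6)
row 3: (4,2) (5,3) (0,4) (2,0) (6,6) (3,5) (1,1)
row 4: (2,3) (1,6) (5,5) (0,1) (4,4) (6,0) (3,2)
row 5: (3,0) (2,1) (4,3) (6,4) (1,2) (5,6) (0,5)
row 6: (0,6) (3,4) (1,0) (5,2) (2,5) (4,1) (6,3)
Orthogonality requires all 49 pairs distinct.
Check by first coordinate: for each symbol s of L1, list the L2 entries in the n cells where L1 = s; they must all differ.
  L1 = 0: L2 entries (in reading order) 0, 3, 2, 4, 1, 5, 6 — all 7 distinct ✓
  L1 = 1: L2 entries (in reading order) 3, 5, 4, 1, 6, 2, 0 — all 7 distinct ✓
  L1 = 2: L2 entries (in reading order) 2, 4, 6, 0, 3, 1, 5 — all 7 distinct ✓
  L1 = 3: L2 entries (in reading order) 1, 6, 3, 5, 2, 0, 4 — all 7 distinct ✓
  L1 = 4: L2 entries (in reading order) 6, 0, 5, 2, 4, 3, 1 — all 7 distinct ✓
  L1 = 5: L2 entries (in reading order) 4, 1, 0, 3, 5, 6, 2 — all 7 distinct ✓
  L1 = 6: L2 entries (in reading order) 5, 2, 1, 6, 0, 4, 3 — all 7 distinct ✓
Every symbol of L1 meets every symbol of L2 exactly once, so all 49 pairs are distinct (49 of 49).
Conclusion: YES.

YES


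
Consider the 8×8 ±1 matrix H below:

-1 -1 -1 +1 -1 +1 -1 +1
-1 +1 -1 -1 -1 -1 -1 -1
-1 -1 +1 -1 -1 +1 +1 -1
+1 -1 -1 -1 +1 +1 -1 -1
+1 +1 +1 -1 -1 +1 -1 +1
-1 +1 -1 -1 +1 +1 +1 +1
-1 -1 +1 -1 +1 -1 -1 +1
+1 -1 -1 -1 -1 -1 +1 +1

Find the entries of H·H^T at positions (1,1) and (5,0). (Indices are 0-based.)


Row 0 of H: [-1, -1, -1, 1, -1, 1, -1, 1].
Row 1 of H: [-1, 1, -1, -1, -1, -1, -1, -1].
Row 5 of H: [-1, 1, -1, -1, 1, 1, 1, 1].
(H·H^T)[1][1] = Σ_j H[1][j]·H[1][j] = (-1)² + (1)² + (-1)² + (-1)² + (-1)² + (-1)² + (-1)² + (-1)² = 1 + 1 + 1 + 1 + 1 + 1 + 1 + 1 = 8.
(H·H^T)[5][0] = Σ_j H[5][j]·H[0][j] = (-1)·(-1) + (1)·(-1) + (-1)·(-1) + (-1)·(1) + (1)·(-1) + (1)·(1) + (1)·(-1) + (1)·(1) = 1 + -1 + 1 + -1 + -1 + 1 + -1 + 1 = 0.
So rows 5 and 0 are orthogonal; the diagonal entry equals n = 8.

(1,1) entry = 8; (5,0) entry = 0.


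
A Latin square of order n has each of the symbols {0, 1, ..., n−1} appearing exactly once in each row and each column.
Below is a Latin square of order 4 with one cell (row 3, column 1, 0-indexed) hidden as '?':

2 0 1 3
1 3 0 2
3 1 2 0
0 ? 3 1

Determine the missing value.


Row 3 contains symbols [0, 1, 3] — missing [2].
Column 1 contains symbols [0, 1, 3] — missing [2].
The missing symbol must appear in both missing sets; intersection = [2].
Therefore the hidden value is 2.

Missing value = 2.


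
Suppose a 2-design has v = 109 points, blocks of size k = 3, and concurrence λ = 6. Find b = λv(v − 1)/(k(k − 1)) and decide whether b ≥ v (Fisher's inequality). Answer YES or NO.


b = λv(v − 1)/(k(k − 1)) = 6·109·108/(3·2) = 70632/6 = 11772.
Compare with v = 109: b ≥ v, so Fisher's inequality holds.

YES


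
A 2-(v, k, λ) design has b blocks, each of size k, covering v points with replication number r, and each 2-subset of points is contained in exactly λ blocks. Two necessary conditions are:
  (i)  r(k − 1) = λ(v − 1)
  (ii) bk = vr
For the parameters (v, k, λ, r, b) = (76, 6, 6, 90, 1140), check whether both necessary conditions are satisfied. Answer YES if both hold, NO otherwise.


Condition (i): r(k − 1) = 90·5 = 450; λ(v − 1) = 6·75 = 450. Match? YES.
Condition (ii): bk = 1140·6 = 6840; vr = 76·90 = 6840. Match? YES.
Both conditions hold? YES.

YES


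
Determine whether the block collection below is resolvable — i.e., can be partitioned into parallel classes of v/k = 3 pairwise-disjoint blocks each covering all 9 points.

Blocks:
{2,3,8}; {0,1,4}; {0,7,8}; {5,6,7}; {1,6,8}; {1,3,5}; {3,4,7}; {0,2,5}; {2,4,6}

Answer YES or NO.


v = 9, block size k = 3, number of blocks = 9.
For resolvability, blocks must partition into parallel classes of size v/k = 3.
Total blocks must therefore be a multiple of 3: 9 = 3·3 + 0 ⇒ divisible ✓.
Greedy packing gives 3 candidate class(es). Each should be a full parallel class (size 3, covers all 9 points).
  Class 1 (3 blocks): {2,3,8}; {0,1,4}; {5,6,7}. Points covered: [0, 1, 2, 3, 4, 5, 6, 7, 8].
  Class 2 (3 blocks): {0,7,8}; {1,3,5}; {2,4,6}. Points covered: [0, 1, 2, 3, 4, 5, 6, 7, 8].
  Class 3 (3 blocks): {1,6,8}; {3,4,7}; {0,2,5}. Points covered: [0, 1, 2, 3, 4, 5, 6, 7, 8].
All classes full (size 3)? YES. All classes cover every point? YES.
Resolvable? YES.

YES


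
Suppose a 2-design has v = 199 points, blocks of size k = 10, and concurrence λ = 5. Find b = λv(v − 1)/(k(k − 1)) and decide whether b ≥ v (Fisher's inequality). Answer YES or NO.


b = λv(v − 1)/(k(k − 1)) = 5·199·198/(10·9) = 197010/90 = 2189.
Compare with v = 199: b ≥ v, so Fisher's inequality holds.

YES


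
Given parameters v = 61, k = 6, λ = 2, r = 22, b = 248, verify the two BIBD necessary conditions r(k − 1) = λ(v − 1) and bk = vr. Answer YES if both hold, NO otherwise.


Condition (i): r(k − 1) = 22·5 = 110; λ(v − 1) = 2·60 = 120. Match? NO.
Condition (ii): bk = 248·6 = 1488; vr = 61·22 = 1342. Match? NO.
Both conditions hold? NO.

NO


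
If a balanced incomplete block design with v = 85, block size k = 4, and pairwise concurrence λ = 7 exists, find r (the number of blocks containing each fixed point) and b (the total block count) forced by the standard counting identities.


Any 2-(v, k, λ) BIBD satisfies two necessary conditions:
  (i)  Each point sits in r blocks, and counting incidences through any fixed point gives r(k − 1) = λ(v − 1), so r = λ(v − 1)/(k − 1).
  (ii) Total incidences bk = vr, so b = vr/k.
Step 1: r = λ(v − 1)/(k − 1) = 7·(85 − 1)/(4 − 1) = 7·84/3 = 588/3 = 196.
Step 2: b = vr/k = 85·196/4 = 16660/4 = 4165.
Check integrality: r = 196 ∈ Z ✓, b = 4165 ∈ Z ✓.
(These identities are necessary conditions: they determine r and b for any design with these parameters, but do not by themselves prove that one exists.)

r = 196, b = 4165.


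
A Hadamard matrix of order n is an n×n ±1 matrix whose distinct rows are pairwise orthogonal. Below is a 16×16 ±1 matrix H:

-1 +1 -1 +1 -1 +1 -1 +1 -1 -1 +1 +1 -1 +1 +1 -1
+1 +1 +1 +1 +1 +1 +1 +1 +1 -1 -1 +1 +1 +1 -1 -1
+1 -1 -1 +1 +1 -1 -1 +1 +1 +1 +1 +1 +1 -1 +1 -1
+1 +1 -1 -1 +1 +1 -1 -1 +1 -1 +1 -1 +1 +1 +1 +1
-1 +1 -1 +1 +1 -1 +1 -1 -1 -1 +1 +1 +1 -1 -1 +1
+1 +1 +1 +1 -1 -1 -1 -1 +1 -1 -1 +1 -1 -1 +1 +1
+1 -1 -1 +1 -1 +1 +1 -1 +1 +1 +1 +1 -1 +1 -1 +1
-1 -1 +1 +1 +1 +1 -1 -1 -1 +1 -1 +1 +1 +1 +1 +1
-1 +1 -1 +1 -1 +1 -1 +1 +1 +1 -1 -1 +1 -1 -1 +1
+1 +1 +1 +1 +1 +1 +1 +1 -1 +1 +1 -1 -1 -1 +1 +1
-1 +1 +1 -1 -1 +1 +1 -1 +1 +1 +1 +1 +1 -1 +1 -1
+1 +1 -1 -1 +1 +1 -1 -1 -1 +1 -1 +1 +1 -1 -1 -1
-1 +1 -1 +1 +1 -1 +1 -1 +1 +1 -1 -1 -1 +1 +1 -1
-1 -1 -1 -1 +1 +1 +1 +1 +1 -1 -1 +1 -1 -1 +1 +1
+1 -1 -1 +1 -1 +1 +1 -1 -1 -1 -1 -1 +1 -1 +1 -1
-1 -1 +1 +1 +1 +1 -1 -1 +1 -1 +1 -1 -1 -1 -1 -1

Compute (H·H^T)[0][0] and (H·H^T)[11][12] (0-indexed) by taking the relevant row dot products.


Row 0 of H: [-1, 1, -1, 1, -1, 1, -1, 1, -1, -1, 1, 1, -1, 1, 1, -1].
Row 11 of H: [1, 1, -1, -1, 1, 1, -1, -1, -1, 1, -1, 1, 1, -1, -1, -1].
Row 12 of H: [-1, 1, -1, 1, 1, -1, 1, -1, 1, 1, -1, -1, -1, 1, 1, -1].
(H·H^T)[0][0] = Σ_j H[0][j]·H[0][j] = (-1)² + (1)² + (-1)² + (1)² + (-1)² + (1)² + (-1)² + (1)² + (-1)² + (-1)² + (1)² + (1)² + (-1)² + (1)² + (1)² + (-1)² = 1 + 1 + 1 + 1 + 1 + 1 + 1 + 1 + 1 + 1 + 1 + 1 + 1 + 1 + 1 + 1 = 16.
(H·H^T)[11][12] = Σ_j H[11][j]·H[12][j] = (1)·(-1) + (1)·(1) + (-1)·(-1) + (-1)·(1) + (1)·(1) + (1)·(-1) + (-1)·(1) + (-1)·(-1) + (-1)·(1) + (1)·(1) + (-1)·(-1) + (1)·(-1) + (1)·(-1) + (-1)·(1) + (-1)·(1) + (-1)·(-1) = -1 + 1 + 1 + -1 + 1 + -1 + -1 + 1 + -1 + 1 + 1 + -1 + -1 + -1 + -1 + 1 = -2.
Rows 11 and 12 are not orthogonal (dot product = -2 ≠ 0), so H is not a Hadamard matrix.

(0,0) entry = 16; (11,12) entry = -2.


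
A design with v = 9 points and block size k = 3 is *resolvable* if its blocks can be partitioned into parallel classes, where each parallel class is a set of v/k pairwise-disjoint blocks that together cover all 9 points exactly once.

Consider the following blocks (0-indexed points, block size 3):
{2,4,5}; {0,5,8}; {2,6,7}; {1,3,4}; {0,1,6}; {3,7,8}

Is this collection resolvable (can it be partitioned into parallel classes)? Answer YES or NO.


v = 9, block size k = 3, number of blocks = 6.
For resolvability, blocks must partition into parallel classes of size v/k = 3.
Total blocks must therefore be a multiple of 3: 6 = 3·2 + 0 ⇒ divisible ✓.
Greedy packing gives 2 candidate class(es). Each should be a full parallel class (size 3, covers all 9 points).
  Class 1 (3 blocks): {2,4,5}; {0,1,6}; {3,7,8}. Points covered: [0, 1, 2, 3, 4, 5, 6, 7, 8].
  Class 2 (3 blocks): {0,5,8}; {2,6,7}; {1,3,4}. Points covered: [0, 1, 2, 3, 4, 5, 6, 7, 8].
All classes full (size 3)? YES. All classes cover every point? YES.
Resolvable? YES.

YES


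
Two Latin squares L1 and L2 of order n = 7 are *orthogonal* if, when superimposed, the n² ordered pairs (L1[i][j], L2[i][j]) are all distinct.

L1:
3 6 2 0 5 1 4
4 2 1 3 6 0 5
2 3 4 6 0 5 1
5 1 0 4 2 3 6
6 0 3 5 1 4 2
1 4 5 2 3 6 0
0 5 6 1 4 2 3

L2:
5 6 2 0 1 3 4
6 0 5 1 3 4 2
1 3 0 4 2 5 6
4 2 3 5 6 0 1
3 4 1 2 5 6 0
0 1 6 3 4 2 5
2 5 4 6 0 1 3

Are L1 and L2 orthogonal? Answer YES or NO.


Form the n² = 49 superimposed pairs (L1[i][j], L2[i][j]), row by row (rows and columns indexed from 0):
row 0: (3,5) (6,6) (2,2) (0,0) (5,1) (1,3) (4,4)
row 1: (4,6) (2,0) (1,5) (3,1) (6,3) (0,4) (5,2)
row 2: (2,1) (3,3) (4,0) (6,4) (0,2) (5,5) (1,6)
row 3: (5,4) (1,2) (0,3) (4,5) (2,6) (3,0) (6,1)
row 4: (6,3) (0,4) (3,1) (5,2) (1,5) (4,6) (2,0)
row 5: (1,0) (4,1) (5,6) (2,3) (3,4) (6,2) (0,5)
row 6: (0,2) (5,5) (6,4) (1,6) (4,0) (2,1) (3,3)
Orthogonality requires all 49 pairs distinct.
But the pair (6,3) repeats: cell (1,4) has L1 = 6, L2 = 3, and cell (4,0) has L1 = 6, L2 = 3.
A repeated pair means some other pair never occurs (only 35 distinct pairs out of 49), so the squares are not orthogonal.
Conclusion: NO.

NO


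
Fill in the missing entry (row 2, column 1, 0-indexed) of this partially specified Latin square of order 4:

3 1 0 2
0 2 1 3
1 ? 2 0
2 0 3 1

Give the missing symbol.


Row 2 contains symbols [0, 1, 2] — missing [3].
Column 1 contains symbols [0, 1, 2] — missing [3].
The missing symbol must appear in both missing sets; intersection = [3].
Therefore the hidden value is 3.

Missing value = 3.


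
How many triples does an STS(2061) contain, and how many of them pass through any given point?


An STS(v) is a 2-(v, 3, 1) BIBD: block size k = 3, λ = 1.
Replication: r(k − 1) = λ(v − 1) ⇒ r·2 = 2061 − 1 = 2060 ⇒ r = 1030.
Block count: bk = vr ⇒ b·3 = 2061·1030 = 2122830 ⇒ b = 707610.

r = 1030, b = 707610.


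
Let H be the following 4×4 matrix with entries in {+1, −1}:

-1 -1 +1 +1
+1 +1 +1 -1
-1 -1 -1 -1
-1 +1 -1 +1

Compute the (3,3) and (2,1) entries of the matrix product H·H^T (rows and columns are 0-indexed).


Row 1 of H: [1, 1, 1, -1].
Row 2 of H: [-1, -1, -1, -1].
Row 3 of H: [-1, 1, -1, 1].
(H·H^T)[3][3] = Σ_j H[3][j]·H[3][j] = (-1)² + (1)² + (-1)² + (1)² = 1 + 1 + 1 + 1 = 4.
(H·H^T)[2][1] = Σ_j H[2][j]·H[1][j] = (-1)·(1) + (-1)·(1) + (-1)·(1) + (-1)·(-1) = -1 + -1 + -1 + 1 = -2.
Rows 2 and 1 are not orthogonal (dot product = -2 ≠ 0), so H is not a Hadamard matrix.

(3,3) entry = 4; (2,1) entry = -2.


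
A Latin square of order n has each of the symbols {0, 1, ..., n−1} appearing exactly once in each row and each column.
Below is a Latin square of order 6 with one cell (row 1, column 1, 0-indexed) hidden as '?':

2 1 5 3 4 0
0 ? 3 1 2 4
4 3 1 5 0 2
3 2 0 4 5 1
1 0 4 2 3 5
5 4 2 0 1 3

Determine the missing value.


Row 1 contains symbols [0, 1, 2, 3, 4] — missing [5].
Column 1 contains symbols [0, 1, 2, 3, 4] — missing [5].
The missing symbol must appear in both missing sets; intersection = [5].
Therefore the hidden value is 5.

Missing value = 5.


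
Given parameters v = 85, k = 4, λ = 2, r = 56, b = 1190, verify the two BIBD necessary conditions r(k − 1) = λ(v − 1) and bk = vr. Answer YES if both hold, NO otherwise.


Condition (i): r(k − 1) = 56·3 = 168; λ(v − 1) = 2·84 = 168. Match? YES.
Condition (ii): bk = 1190·4 = 4760; vr = 85·56 = 4760. Match? YES.
Both conditions hold? YES.

YES


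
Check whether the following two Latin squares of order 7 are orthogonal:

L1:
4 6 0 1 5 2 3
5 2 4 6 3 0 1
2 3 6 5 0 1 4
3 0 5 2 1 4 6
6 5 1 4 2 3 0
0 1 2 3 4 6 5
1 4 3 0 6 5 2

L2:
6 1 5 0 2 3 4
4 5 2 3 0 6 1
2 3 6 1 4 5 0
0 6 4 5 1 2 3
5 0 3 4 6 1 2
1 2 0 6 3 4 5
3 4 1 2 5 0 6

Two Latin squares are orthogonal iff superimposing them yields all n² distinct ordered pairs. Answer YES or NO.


Form the n² = 49 superimposed pairs (L1[i][j], L2[i][j]), row by row (rows and columns indexed from 0):
row 0: (4,6) (6,1) (0,5) (1,0) (5,2) (2,3) (3,4)
row 1: (5,4) (2,5) (4,2) (6,3) (3,0) (0,6) (1,1)
row 2: (2,2) (3,3) (6,6) (5,1) (0,4) (1,5) (4,0)
row 3: (3,0) (0,6) (5,4) (2,5) (1,1) (4,2) (6,3)
row 4: (6,5) (5,0) (1,3) (4,4) (2,6) (3,1) (0,2)
row 5: (0,1) (1,2) (2,0) (3,6) (4,3) (6,4) (5,5)
row 6: (1,3) (4,4) (3,1) (0,2) (6,5) (5,0) (2,6)
Orthogonality requires all 49 pairs distinct.
But the pair (3,0) repeats: cell (1,4) has L1 = 3, L2 = 0, and cell (3,0) has L1 = 3, L2 = 0.
A repeated pair means some other pair never occurs (only 35 distinct pairs out of 49), so the squares are not orthogonal.
Conclusion: NO.

NO


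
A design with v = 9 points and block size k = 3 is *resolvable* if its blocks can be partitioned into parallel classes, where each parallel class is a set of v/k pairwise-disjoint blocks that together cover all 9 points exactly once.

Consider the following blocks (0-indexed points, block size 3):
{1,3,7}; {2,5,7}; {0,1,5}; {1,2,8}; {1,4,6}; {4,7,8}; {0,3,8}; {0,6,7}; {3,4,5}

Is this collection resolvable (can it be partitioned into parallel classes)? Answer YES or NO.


v = 9, block size k = 3, number of blocks = 9.
For resolvability, blocks must partition into parallel classes of size v/k = 3.
Total blocks must therefore be a multiple of 3: 9 = 3·3 + 0 ⇒ divisible ✓.
Consider block {1,3,7}. It intersects every other block in the collection, so no parallel class of size 3 can contain it.
Since every block must belong to some parallel class in a resolution, the collection cannot be partitioned into parallel classes.
Resolvable? NO.

NO


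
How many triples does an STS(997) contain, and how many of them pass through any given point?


An STS(v) is a 2-(v, 3, 1) BIBD: block size k = 3, λ = 1.
Replication: r(k − 1) = λ(v − 1) ⇒ r·2 = 997 − 1 = 996 ⇒ r = 498.
Block count: b = v(v − 1)/6 = 997·996/6 = 993012/6 = 165502.

r = 498, b = 165502.


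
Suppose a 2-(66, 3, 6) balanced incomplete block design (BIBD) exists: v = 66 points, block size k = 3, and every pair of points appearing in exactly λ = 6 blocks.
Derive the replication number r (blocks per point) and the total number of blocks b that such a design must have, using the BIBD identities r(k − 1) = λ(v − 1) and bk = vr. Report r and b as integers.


Any 2-(v, k, λ) BIBD satisfies two necessary conditions:
  (i)  Each point sits in r blocks, and counting incidences through any fixed point gives r(k − 1) = λ(v − 1), so r = λ(v − 1)/(k − 1).
  (ii) Total incidences bk = vr, so b = vr/k.
Step 1: r = λ(v − 1)/(k − 1) = 6·(66 − 1)/(3 − 1) = 6·65/2 = 390/2 = 195.
Step 2: b = vr/k = 66·195/3 = 12870/3 = 4290.
Check integrality: r = 195 ∈ Z ✓, b = 4290 ∈ Z ✓.
(These identities are necessary conditions: they determine r and b for any design with these parameters, but do not by themselves prove that one exists.)

r = 195, b = 4290.


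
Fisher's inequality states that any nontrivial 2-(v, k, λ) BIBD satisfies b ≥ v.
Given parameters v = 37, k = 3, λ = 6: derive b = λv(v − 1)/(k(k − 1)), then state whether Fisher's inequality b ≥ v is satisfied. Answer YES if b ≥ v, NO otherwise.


r = λ(v − 1)/(k − 1) = 6·36/2 = 108.
b = vr/k = 37·108/3 = 1332.
Fisher's inequality: b ≥ v ⇔ 1332 ≥ 37? YES.

YES


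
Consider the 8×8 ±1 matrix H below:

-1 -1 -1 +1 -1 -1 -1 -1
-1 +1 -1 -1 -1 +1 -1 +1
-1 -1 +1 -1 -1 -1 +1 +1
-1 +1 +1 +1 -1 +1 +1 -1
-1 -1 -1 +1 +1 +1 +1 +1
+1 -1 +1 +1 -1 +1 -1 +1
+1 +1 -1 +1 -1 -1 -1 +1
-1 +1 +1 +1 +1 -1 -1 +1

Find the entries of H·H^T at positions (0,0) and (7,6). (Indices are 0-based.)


Row 0 of H: [-1, -1, -1, 1, -1, -1, -1, -1].
Row 6 of H: [1, 1, -1, 1, -1, -1, -1, 1].
Row 7 of H: [-1, 1, 1, 1, 1, -1, -1, 1].
(H·H^T)[0][0] = Σ_j H[0][j]·H[0][j] = (-1)² + (-1)² + (-1)² + (1)² + (-1)² + (-1)² + (-1)² + (-1)² = 1 + 1 + 1 + 1 + 1 + 1 + 1 + 1 = 8.
(H·H^T)[7][6] = Σ_j H[7][j]·H[6][j] = (-1)·(1) + (1)·(1) + (1)·(-1) + (1)·(1) + (1)·(-1) + (-1)·(-1) + (-1)·(-1) + (1)·(1) = -1 + 1 + -1 + 1 + -1 + 1 + 1 + 1 = 2.
Rows 7 and 6 are not orthogonal (dot product = 2 ≠ 0), so H is not a Hadamard matrix.

(0,0) entry = 8; (7,6) entry = 2.


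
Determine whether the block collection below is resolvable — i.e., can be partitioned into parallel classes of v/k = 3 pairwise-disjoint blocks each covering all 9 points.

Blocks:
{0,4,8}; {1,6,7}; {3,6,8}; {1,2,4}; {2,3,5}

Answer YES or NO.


v = 9, block size k = 3, number of blocks = 5.
For resolvability, blocks must partition into parallel classes of size v/k = 3.
Total blocks must therefore be a multiple of 3: 5 = 3·1 + 2 ⇒ not divisible ✗.
Resolvable? NO.

NO


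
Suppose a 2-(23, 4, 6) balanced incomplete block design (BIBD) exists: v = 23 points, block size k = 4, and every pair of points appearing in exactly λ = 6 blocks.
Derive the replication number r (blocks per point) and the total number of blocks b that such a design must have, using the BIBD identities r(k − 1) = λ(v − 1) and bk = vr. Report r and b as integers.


Any 2-(v, k, λ) BIBD satisfies two necessary conditions:
  (i)  Each point sits in r blocks, and counting incidences through any fixed point gives r(k − 1) = λ(v − 1), so r = λ(v − 1)/(k − 1).
  (ii) Total incidences bk = vr, so b = vr/k.
Step 1: r = λ(v − 1)/(k − 1) = 6·(23 − 1)/(4 − 1) = 6·22/3 = 132/3 = 44.
Step 2: b = vr/k = 23·44/4 = 1012/4 = 253.
Check integrality: r = 44 ∈ Z ✓, b = 253 ∈ Z ✓.
(These identities are necessary conditions: they determine r and b for any design with these parameters, but do not by themselves prove that one exists.)

r = 44, b = 253.


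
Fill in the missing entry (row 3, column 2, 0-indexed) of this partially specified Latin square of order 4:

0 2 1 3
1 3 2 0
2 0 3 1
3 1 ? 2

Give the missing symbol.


Row 3 contains symbols [1, 2, 3] — missing [0].
Column 2 contains symbols [1, 2, 3] — missing [0].
The missing symbol must appear in both missing sets; intersection = [0].
Therefore the hidden value is 0.

Missing value = 0.


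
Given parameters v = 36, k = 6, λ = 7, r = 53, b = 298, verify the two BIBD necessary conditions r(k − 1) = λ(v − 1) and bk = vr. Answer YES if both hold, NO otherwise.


Condition (i): r(k − 1) = 53·5 = 265; λ(v − 1) = 7·35 = 245. Match? NO.
Condition (ii): bk = 298·6 = 1788; vr = 36·53 = 1908. Match? NO.
Both conditions hold? NO.

NO


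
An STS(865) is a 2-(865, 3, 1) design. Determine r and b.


An STS(v) is a 2-(v, 3, 1) BIBD: block size k = 3, λ = 1.
Replication: r(k − 1) = λ(v − 1) ⇒ r·2 = 865 − 1 = 864 ⇒ r = 432.
Block count: b = v(v − 1)/6 = 865·864/6 = 747360/6 = 124560.

r = 432, b = 124560.


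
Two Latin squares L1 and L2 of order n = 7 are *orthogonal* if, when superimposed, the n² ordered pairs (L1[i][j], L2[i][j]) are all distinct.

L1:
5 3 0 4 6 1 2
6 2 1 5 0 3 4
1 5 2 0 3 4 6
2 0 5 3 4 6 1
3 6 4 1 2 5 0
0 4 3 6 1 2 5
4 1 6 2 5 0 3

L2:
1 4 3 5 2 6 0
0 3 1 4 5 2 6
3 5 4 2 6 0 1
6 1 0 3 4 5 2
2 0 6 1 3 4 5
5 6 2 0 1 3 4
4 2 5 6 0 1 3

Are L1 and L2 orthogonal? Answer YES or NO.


Form the n² = 49 superimposed pairs (L1[i][j], L2[i][j]), row by row (rows and columns indexed from 0):
row 0: (5,1) (3,4) (0,3) (4,5) (6,2) (1,6) (2,0)
row 1: (6,0) (2,3) (1,1) (5,4) (0,5) (3,2) (4,6)
row 2: (1,3) (5,5) (2,4) (0,2) (3,6) (4,0) (6,1)
row 3: (2,6) (0,1) (5,0) (3,3) (4,4) (6,5) (1,2)
row 4: (3,2) (6,0) (4,6) (1,1) (2,3) (5,4) (0,5)
row 5: (0,5) (4,6) (3,2) (6,0) (1,1) (2,3) (5,4)
row 6: (4,4) (1,2) (6,5) (2,6) (5,0) (0,1) (3,3)
Orthogonality requires all 49 pairs distinct.
But the pair (3,2) repeats: cell (1,5) has L1 = 3, L2 = 2, and cell (4,0) has L1 = 3, L2 = 2.
A repeated pair means some other pair never occurs (only 28 distinct pairs out of 49), so the squares are not orthogonal.
Conclusion: NO.

NO


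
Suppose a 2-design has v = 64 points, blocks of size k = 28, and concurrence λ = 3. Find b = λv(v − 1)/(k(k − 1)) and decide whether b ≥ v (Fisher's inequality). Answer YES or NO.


b = λv(v − 1)/(k(k − 1)) = 3·64·63/(28·27) = 12096/756 = 16.
Compare with v = 64: b < v, so Fisher's inequality fails.

NO


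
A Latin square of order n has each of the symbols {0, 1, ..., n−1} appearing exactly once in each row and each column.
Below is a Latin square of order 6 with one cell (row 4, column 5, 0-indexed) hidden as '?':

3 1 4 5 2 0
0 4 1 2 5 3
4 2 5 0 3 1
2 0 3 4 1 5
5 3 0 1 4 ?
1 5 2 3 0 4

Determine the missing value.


Row 4 contains symbols [0, 1, 3, 4, 5] — missing [2].
Column 5 contains symbols [0, 1, 3, 4, 5] — missing [2].
The missing symbol must appear in both missing sets; intersection = [2].
Therefore the hidden value is 2.

Missing value = 2.


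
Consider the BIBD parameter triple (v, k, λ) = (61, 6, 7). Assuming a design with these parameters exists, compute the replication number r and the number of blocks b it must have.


Any 2-(v, k, λ) BIBD satisfies two necessary conditions:
  (i)  Each point sits in r blocks, and counting incidences through any fixed point gives r(k − 1) = λ(v − 1), so r = λ(v − 1)/(k − 1).
  (ii) Total incidences bk = vr, so b = vr/k.
Step 1: r = λ(v − 1)/(k − 1) = 7·(61 − 1)/(6 − 1) = 7·60/5 = 420/5 = 84.
Step 2: b = vr/k = 61·84/6 = 5124/6 = 854.
Check integrality: r = 84 ∈ Z ✓, b = 854 ∈ Z ✓.
(These identities are necessary conditions: they determine r and b for any design with these parameters, but do not by themselves prove that one exists.)

r = 84, b = 854.


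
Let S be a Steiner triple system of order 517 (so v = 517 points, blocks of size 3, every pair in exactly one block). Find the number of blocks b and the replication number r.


An STS(v) is a 2-(v, 3, 1) BIBD: block size k = 3, λ = 1.
Replication: r(k − 1) = λ(v − 1) ⇒ r·2 = 517 − 1 = 516 ⇒ r = 258.
Block count: bk = vr ⇒ b·3 = 517·258 = 133386 ⇒ b = 44462.
(Check via b = v(v − 1)/6 = 517·516/6 = 266772/6 = 44462.)

r = 258, b = 44462.


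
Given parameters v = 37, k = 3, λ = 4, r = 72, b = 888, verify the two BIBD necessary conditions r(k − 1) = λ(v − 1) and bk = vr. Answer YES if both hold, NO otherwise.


Condition (i): r(k − 1) = 72·2 = 144; λ(v − 1) = 4·36 = 144. Match? YES.
Condition (ii): bk = 888·3 = 2664; vr = 37·72 = 2664. Match? YES.
Both conditions hold? YES.

YES
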